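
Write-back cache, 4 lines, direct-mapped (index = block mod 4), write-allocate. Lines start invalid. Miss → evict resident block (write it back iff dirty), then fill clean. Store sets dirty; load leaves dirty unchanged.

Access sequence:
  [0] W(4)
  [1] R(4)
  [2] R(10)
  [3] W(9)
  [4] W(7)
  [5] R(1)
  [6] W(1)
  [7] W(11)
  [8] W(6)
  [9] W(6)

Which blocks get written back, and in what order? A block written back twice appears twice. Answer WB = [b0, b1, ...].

WB = [9, 7]

  0 | W B4 → L0 miss [D]
  1 | R B4 → L0 hit [D]
  2 | R B10 → L2 miss [-]
  3 | W B9 → L1 miss [D]
  4 | W B7 → L3 miss [D]
  5 | R B1 → L1 miss wb→B9 [-]
  6 | W B1 → L1 hit [D]
  7 | W B11 → L3 miss wb→B7 [D]
  8 | W B6 → L2 miss [D]
  9 | W B6 → L2 hit [D]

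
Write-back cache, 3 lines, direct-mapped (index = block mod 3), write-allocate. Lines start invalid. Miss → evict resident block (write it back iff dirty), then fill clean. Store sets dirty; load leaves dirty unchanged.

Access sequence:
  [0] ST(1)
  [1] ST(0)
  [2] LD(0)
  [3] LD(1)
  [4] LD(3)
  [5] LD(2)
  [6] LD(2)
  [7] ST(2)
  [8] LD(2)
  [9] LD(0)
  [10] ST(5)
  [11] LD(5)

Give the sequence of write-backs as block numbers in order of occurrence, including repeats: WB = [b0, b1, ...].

0: W B1 -> L1 miss  d=D]
1: W B0 -> L0 miss  d=D]
2: R B0 -> L0 hit  d=D]
3: R B1 -> L1 hit  d=D]
4: R B3 -> L0 miss wb->B0  d=-]
5: R B2 -> L2 miss  d=-]
6: R B2 -> L2 hit  d=-]
7: W B2 -> L2 hit  d=D]
8: R B2 -> L2 hit  d=D]
9: R B0 -> L0 miss  d=-]
10: W B5 -> L2 miss wb->B2  d=D]
11: R B5 -> L2 hit  d=D]

WB = [0, 2]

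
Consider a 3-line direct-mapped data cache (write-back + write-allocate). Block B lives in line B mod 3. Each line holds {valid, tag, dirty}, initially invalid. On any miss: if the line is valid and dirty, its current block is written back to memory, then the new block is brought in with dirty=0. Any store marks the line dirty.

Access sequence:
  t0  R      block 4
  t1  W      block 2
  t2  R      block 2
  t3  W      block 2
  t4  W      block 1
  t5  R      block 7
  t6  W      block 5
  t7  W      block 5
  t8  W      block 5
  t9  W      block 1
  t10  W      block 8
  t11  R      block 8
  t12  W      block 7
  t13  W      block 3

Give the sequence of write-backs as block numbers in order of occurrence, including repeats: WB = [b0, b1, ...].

0: R B4 -> L1 miss  d=-]
1: W B2 -> L2 miss  d=D]
2: R B2 -> L2 hit  d=D]
3: W B2 -> L2 hit  d=D]
4: W B1 -> L1 miss  d=D]
5: R B7 -> L1 miss wb->B1  d=-]
6: W B5 -> L2 miss wb->B2  d=D]
7: W B5 -> L2 hit  d=D]
8: W B5 -> L2 hit  d=D]
9: W B1 -> L1 miss  d=D]
10: W B8 -> L2 miss wb->B5  d=D]
11: R B8 -> L2 hit  d=D]
12: W B7 -> L1 miss wb->B1  d=D]
13: W B3 -> L0 miss  d=D]

WB = [1, 2, 5, 1]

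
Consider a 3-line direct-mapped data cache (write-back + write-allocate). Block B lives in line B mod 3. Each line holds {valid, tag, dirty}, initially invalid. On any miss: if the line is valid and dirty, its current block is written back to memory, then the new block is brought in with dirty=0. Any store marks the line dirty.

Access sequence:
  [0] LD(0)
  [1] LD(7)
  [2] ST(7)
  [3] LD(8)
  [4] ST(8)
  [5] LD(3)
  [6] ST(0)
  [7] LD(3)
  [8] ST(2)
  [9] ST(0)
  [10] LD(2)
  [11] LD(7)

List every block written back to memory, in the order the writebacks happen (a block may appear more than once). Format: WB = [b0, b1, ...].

WB = [0, 8]

0: R B0 -> L0 miss  d=-]
1: R B7 -> L1 miss  d=-]
2: W B7 -> L1 hit  d=D]
3: R B8 -> L2 miss  d=-]
4: W B8 -> L2 hit  d=D]
5: R B3 -> L0 miss  d=-]
6: W B0 -> L0 miss  d=D]
7: R B3 -> L0 miss wb->B0  d=-]
8: W B2 -> L2 miss wb->B8  d=D]
9: W B0 -> L0 miss  d=D]
10: R B2 -> L2 hit  d=D]
11: R B7 -> L1 hit  d=D]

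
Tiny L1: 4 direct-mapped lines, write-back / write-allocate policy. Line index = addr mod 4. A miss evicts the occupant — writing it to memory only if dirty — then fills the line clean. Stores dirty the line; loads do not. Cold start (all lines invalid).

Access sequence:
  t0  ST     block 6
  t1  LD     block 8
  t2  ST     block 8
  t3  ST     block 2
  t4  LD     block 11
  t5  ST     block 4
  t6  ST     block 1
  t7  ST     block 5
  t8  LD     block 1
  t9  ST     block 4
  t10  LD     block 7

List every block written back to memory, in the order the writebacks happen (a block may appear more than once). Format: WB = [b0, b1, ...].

WB = [6, 8, 1, 5]

0: W B6 → L2 miss [D]
1: R B8 → L0 miss [-]
2: W B8 → L0 hit [D]
3: W B2 → L2 miss wb→B6 [D]
4: R B11 → L3 miss [-]
5: W B4 → L0 miss wb→B8 [D]
6: W B1 → L1 miss [D]
7: W B5 → L1 miss wb→B1 [D]
8: R B1 → L1 miss wb→B5 [-]
9: W B4 → L0 hit [D]
10: R B7 → L3 miss [-]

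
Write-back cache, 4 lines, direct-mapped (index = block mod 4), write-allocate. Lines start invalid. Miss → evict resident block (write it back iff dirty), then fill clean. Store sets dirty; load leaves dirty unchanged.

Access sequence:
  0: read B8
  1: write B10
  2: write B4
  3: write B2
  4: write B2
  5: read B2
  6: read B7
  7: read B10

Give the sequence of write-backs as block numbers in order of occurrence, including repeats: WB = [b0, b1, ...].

WB = [10, 2]

0: R B8 → L0 miss [-]
1: W B10 → L2 miss [D]
2: W B4 → L0 miss [D]
3: W B2 → L2 miss wb→B10 [D]
4: W B2 → L2 hit [D]
5: R B2 → L2 hit [D]
6: R B7 → L3 miss [-]
7: R B10 → L2 miss wb→B2 [-]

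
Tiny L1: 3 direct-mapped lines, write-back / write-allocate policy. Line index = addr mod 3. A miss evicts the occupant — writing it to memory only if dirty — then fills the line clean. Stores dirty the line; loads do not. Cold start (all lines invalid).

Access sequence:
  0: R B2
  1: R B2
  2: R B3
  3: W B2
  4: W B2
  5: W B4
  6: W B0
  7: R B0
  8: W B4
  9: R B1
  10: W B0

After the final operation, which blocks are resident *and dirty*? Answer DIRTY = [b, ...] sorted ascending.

  0 | R B2 → L2 miss [-]
  1 | R B2 → L2 hit [-]
  2 | R B3 → L0 miss [-]
  3 | W B2 → L2 hit [D]
  4 | W B2 → L2 hit [D]
  5 | W B4 → L1 miss [D]
  6 | W B0 → L0 miss [D]
  7 | R B0 → L0 hit [D]
  8 | W B4 → L1 hit [D]
  9 | R B1 → L1 miss wb→B4 [-]
  10 | W B0 → L0 hit [D]

DIRTY = [0, 2]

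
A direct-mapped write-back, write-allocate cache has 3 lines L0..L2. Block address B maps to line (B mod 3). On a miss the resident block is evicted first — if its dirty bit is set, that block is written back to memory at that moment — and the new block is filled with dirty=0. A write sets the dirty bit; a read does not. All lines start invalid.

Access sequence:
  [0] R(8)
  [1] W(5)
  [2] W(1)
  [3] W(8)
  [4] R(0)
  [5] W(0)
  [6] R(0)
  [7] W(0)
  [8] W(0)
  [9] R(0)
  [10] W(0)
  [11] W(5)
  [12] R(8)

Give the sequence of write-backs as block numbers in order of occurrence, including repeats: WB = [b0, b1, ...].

WB = [5, 8, 5]

0: R B8 -> L2 miss  d=-]
1: W B5 -> L2 miss  d=D]
2: W B1 -> L1 miss  d=D]
3: W B8 -> L2 miss wb->B5  d=D]
4: R B0 -> L0 miss  d=-]
5: W B0 -> L0 hit  d=D]
6: R B0 -> L0 hit  d=D]
7: W B0 -> L0 hit  d=D]
8: W B0 -> L0 hit  d=D]
9: R B0 -> L0 hit  d=D]
10: W B0 -> L0 hit  d=D]
11: W B5 -> L2 miss wb->B8  d=D]
12: R B8 -> L2 miss wb->B5  d=-]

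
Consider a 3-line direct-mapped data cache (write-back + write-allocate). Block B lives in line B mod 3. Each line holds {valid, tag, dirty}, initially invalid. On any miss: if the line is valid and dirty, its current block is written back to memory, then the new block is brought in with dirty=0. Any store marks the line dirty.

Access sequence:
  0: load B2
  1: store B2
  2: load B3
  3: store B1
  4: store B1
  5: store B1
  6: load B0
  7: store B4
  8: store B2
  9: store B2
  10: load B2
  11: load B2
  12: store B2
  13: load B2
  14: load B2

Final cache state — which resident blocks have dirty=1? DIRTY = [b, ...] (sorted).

0: R B2 -> L2 miss  d=-]
1: W B2 -> L2 hit  d=D]
2: R B3 -> L0 miss  d=-]
3: W B1 -> L1 miss  d=D]
4: W B1 -> L1 hit  d=D]
5: W B1 -> L1 hit  d=D]
6: R B0 -> L0 miss  d=-]
7: W B4 -> L1 miss wb->B1  d=D]
8: W B2 -> L2 hit  d=D]
9: W B2 -> L2 hit  d=D]
10: R B2 -> L2 hit  d=D]
11: R B2 -> L2 hit  d=D]
12: W B2 -> L2 hit  d=D]
13: R B2 -> L2 hit  d=D]
14: R B2 -> L2 hit  d=D]

DIRTY = [2, 4]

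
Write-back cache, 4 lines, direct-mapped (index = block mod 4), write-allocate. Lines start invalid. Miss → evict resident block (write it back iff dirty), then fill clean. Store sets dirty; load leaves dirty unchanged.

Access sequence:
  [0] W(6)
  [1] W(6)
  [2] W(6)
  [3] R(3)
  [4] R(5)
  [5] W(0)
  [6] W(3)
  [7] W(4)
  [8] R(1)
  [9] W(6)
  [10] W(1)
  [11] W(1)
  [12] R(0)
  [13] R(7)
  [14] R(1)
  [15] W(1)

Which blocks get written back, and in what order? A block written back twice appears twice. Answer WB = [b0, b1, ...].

0: W B6 -> L2 miss  d=D]
1: W B6 -> L2 hit  d=D]
2: W B6 -> L2 hit  d=D]
3: R B3 -> L3 miss  d=-]
4: R B5 -> L1 miss  d=-]
5: W B0 -> L0 miss  d=D]
6: W B3 -> L3 hit  d=D]
7: W B4 -> L0 miss wb->B0  d=D]
8: R B1 -> L1 miss  d=-]
9: W B6 -> L2 hit  d=D]
10: W B1 -> L1 hit  d=D]
11: W B1 -> L1 hit  d=D]
12: R B0 -> L0 miss wb->B4  d=-]
13: R B7 -> L3 miss wb->B3  d=-]
14: R B1 -> L1 hit  d=D]
15: W B1 -> L1 hit  d=D]

WB = [0, 4, 3]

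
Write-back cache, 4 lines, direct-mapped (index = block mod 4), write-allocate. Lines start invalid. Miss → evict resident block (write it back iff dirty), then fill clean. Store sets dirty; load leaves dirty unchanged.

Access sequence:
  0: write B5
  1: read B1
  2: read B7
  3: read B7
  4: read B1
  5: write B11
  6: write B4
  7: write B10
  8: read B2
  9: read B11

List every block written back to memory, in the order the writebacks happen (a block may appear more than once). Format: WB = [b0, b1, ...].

WB = [5, 10]

  0 | W B5 → L1 miss [D]
  1 | R B1 → L1 miss wb→B5 [-]
  2 | R B7 → L3 miss [-]
  3 | R B7 → L3 hit [-]
  4 | R B1 → L1 hit [-]
  5 | W B11 → L3 miss [D]
  6 | W B4 → L0 miss [D]
  7 | W B10 → L2 miss [D]
  8 | R B2 → L2 miss wb→B10 [-]
  9 | R B11 → L3 hit [D]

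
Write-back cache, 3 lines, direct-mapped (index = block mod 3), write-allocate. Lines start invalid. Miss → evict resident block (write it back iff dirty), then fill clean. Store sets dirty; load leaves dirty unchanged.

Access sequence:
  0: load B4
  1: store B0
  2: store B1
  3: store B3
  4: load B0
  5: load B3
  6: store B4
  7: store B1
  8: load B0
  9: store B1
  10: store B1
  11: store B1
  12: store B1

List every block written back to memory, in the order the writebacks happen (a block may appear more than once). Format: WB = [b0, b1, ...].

WB = [0, 3, 1, 4]

0: R B4 -> L1 miss  d=-]
1: W B0 -> L0 miss  d=D]
2: W B1 -> L1 miss  d=D]
3: W B3 -> L0 miss wb->B0  d=D]
4: R B0 -> L0 miss wb->B3  d=-]
5: R B3 -> L0 miss  d=-]
6: W B4 -> L1 miss wb->B1  d=D]
7: W B1 -> L1 miss wb->B4  d=D]
8: R B0 -> L0 miss  d=-]
9: W B1 -> L1 hit  d=D]
10: W B1 -> L1 hit  d=D]
11: W B1 -> L1 hit  d=D]
12: W B1 -> L1 hit  d=D]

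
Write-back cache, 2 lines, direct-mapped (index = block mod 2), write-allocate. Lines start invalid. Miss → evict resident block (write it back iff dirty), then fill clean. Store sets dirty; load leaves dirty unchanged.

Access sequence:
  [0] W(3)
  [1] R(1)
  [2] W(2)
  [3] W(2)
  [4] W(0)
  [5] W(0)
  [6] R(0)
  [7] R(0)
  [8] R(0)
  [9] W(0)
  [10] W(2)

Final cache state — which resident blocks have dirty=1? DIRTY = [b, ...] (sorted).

  0 | W B3 → L1 miss [D]
  1 | R B1 → L1 miss wb→B3 [-]
  2 | W B2 → L0 miss [D]
  3 | W B2 → L0 hit [D]
  4 | W B0 → L0 miss wb→B2 [D]
  5 | W B0 → L0 hit [D]
  6 | R B0 → L0 hit [D]
  7 | R B0 → L0 hit [D]
  8 | R B0 → L0 hit [D]
  9 | W B0 → L0 hit [D]
  10 | W B2 → L0 miss wb→B0 [D]

DIRTY = [2]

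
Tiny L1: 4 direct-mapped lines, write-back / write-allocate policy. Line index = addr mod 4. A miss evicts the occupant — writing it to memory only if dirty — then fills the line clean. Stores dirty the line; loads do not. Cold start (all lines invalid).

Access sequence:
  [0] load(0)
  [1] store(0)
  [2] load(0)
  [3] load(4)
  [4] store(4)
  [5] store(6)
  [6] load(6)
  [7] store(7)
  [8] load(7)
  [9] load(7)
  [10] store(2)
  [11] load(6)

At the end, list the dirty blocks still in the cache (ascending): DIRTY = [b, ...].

DIRTY = [4, 7]

0: R B0 → L0 miss [-]
1: W B0 → L0 hit [D]
2: R B0 → L0 hit [D]
3: R B4 → L0 miss wb→B0 [-]
4: W B4 → L0 hit [D]
5: W B6 → L2 miss [D]
6: R B6 → L2 hit [D]
7: W B7 → L3 miss [D]
8: R B7 → L3 hit [D]
9: R B7 → L3 hit [D]
10: W B2 → L2 miss wb→B6 [D]
11: R B6 → L2 miss wb→B2 [-]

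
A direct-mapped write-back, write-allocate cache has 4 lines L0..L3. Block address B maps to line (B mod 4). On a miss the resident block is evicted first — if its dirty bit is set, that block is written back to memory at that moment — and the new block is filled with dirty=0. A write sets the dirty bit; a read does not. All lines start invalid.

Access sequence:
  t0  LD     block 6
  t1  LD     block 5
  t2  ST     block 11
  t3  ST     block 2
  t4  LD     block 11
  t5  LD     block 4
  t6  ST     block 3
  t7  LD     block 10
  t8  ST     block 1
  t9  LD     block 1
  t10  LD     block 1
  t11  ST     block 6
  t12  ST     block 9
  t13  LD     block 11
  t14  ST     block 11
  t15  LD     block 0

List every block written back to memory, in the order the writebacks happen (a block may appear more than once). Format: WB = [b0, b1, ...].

0: R B6 -> L2 miss  d=-]
1: R B5 -> L1 miss  d=-]
2: W B11 -> L3 miss  d=D]
3: W B2 -> L2 miss  d=D]
4: R B11 -> L3 hit  d=D]
5: R B4 -> L0 miss  d=-]
6: W B3 -> L3 miss wb->B11  d=D]
7: R B10 -> L2 miss wb->B2  d=-]
8: W B1 -> L1 miss  d=D]
9: R B1 -> L1 hit  d=D]
10: R B1 -> L1 hit  d=D]
11: W B6 -> L2 miss  d=D]
12: W B9 -> L1 miss wb->B1  d=D]
13: R B11 -> L3 miss wb->B3  d=-]
14: W B11 -> L3 hit  d=D]
15: R B0 -> L0 miss  d=-]

WB = [11, 2, 1, 3]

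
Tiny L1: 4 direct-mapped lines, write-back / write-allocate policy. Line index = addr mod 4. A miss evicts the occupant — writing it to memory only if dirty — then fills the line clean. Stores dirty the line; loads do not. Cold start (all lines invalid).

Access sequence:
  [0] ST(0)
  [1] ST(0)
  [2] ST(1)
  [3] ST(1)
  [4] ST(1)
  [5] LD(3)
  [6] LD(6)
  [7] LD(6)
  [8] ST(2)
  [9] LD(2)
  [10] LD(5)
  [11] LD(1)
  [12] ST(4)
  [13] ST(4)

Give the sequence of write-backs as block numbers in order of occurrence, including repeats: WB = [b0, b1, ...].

  0 | W B0 → L0 miss [D]
  1 | W B0 → L0 hit [D]
  2 | W B1 → L1 miss [D]
  3 | W B1 → L1 hit [D]
  4 | W B1 → L1 hit [D]
  5 | R B3 → L3 miss [-]
  6 | R B6 → L2 miss [-]
  7 | R B6 → L2 hit [-]
  8 | W B2 → L2 miss [D]
  9 | R B2 → L2 hit [D]
  10 | R B5 → L1 miss wb→B1 [-]
  11 | R B1 → L1 miss [-]
  12 | W B4 → L0 miss wb→B0 [D]
  13 | W B4 → L0 hit [D]

WB = [1, 0]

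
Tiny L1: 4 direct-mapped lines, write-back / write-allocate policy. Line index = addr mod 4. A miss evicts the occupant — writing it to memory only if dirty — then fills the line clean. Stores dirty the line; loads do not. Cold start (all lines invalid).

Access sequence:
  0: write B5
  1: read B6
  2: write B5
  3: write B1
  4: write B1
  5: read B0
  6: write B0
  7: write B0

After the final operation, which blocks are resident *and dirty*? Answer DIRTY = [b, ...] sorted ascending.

DIRTY = [0, 1]

0: W B5 → L1 miss [D]
1: R B6 → L2 miss [-]
2: W B5 → L1 hit [D]
3: W B1 → L1 miss wb→B5 [D]
4: W B1 → L1 hit [D]
5: R B0 → L0 miss [-]
6: W B0 → L0 hit [D]
7: W B0 → L0 hit [D]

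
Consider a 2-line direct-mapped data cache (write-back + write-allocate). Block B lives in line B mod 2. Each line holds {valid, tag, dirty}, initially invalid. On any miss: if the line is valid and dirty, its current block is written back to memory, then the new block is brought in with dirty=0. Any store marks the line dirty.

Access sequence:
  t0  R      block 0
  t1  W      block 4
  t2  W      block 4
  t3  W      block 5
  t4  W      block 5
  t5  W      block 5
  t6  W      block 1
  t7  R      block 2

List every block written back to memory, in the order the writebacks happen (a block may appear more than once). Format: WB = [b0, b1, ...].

WB = [5, 4]

  0 | R B0 → L0 miss [-]
  1 | W B4 → L0 miss [D]
  2 | W B4 → L0 hit [D]
  3 | W B5 → L1 miss [D]
  4 | W B5 → L1 hit [D]
  5 | W B5 → L1 hit [D]
  6 | W B1 → L1 miss wb→B5 [D]
  7 | R B2 → L0 miss wb→B4 [-]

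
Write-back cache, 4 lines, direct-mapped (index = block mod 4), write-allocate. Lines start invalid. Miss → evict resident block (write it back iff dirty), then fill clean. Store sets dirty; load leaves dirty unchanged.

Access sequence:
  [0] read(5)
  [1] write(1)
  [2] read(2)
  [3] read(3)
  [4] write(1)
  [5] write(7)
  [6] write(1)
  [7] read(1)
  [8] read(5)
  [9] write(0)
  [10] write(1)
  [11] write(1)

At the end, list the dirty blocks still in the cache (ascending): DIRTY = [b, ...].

0: R B5 → L1 miss [-]
1: W B1 → L1 miss [D]
2: R B2 → L2 miss [-]
3: R B3 → L3 miss [-]
4: W B1 → L1 hit [D]
5: W B7 → L3 miss [D]
6: W B1 → L1 hit [D]
7: R B1 → L1 hit [D]
8: R B5 → L1 miss wb→B1 [-]
9: W B0 → L0 miss [D]
10: W B1 → L1 miss [D]
11: W B1 → L1 hit [D]

DIRTY = [0, 1, 7]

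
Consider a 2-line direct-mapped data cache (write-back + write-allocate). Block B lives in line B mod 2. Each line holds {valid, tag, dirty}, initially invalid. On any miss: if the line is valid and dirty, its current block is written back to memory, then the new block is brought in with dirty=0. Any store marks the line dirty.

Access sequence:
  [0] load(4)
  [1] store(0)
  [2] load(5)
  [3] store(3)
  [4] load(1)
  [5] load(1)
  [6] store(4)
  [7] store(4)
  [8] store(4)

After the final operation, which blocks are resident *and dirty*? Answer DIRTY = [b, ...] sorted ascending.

  0 | R B4 → L0 miss [-]
  1 | W B0 → L0 miss [D]
  2 | R B5 → L1 miss [-]
  3 | W B3 → L1 miss [D]
  4 | R B1 → L1 miss wb→B3 [-]
  5 | R B1 → L1 hit [-]
  6 | W B4 → L0 miss wb→B0 [D]
  7 | W B4 → L0 hit [D]
  8 | W B4 → L0 hit [D]

DIRTY = [4]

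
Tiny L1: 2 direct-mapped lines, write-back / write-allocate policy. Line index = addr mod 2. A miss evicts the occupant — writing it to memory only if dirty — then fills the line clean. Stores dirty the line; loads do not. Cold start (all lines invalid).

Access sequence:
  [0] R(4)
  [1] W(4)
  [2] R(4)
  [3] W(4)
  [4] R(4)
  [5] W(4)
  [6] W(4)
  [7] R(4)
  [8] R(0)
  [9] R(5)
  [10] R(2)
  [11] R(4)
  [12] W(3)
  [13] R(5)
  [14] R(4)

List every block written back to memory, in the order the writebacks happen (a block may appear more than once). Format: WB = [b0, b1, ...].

WB = [4, 3]

0: R B4 -> L0 miss  d=-]
1: W B4 -> L0 hit  d=D]
2: R B4 -> L0 hit  d=D]
3: W B4 -> L0 hit  d=D]
4: R B4 -> L0 hit  d=D]
5: W B4 -> L0 hit  d=D]
6: W B4 -> L0 hit  d=D]
7: R B4 -> L0 hit  d=D]
8: R B0 -> L0 miss wb->B4  d=-]
9: R B5 -> L1 miss  d=-]
10: R B2 -> L0 miss  d=-]
11: R B4 -> L0 miss  d=-]
12: W B3 -> L1 miss  d=D]
13: R B5 -> L1 miss wb->B3  d=-]
14: R B4 -> L0 hit  d=-]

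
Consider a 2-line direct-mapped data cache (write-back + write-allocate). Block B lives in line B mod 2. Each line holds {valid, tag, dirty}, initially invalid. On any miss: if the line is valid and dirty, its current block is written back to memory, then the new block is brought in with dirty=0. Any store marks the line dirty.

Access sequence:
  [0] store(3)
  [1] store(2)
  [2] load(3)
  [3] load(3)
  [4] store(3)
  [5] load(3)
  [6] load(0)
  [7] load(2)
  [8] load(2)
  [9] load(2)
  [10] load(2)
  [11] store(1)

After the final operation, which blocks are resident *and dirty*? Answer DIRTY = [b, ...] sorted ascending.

0: W B3 → L1 miss [D]
1: W B2 → L0 miss [D]
2: R B3 → L1 hit [D]
3: R B3 → L1 hit [D]
4: W B3 → L1 hit [D]
5: R B3 → L1 hit [D]
6: R B0 → L0 miss wb→B2 [-]
7: R B2 → L0 miss [-]
8: R B2 → L0 hit [-]
9: R B2 → L0 hit [-]
10: R B2 → L0 hit [-]
11: W B1 → L1 miss wb→B3 [D]

DIRTY = [1]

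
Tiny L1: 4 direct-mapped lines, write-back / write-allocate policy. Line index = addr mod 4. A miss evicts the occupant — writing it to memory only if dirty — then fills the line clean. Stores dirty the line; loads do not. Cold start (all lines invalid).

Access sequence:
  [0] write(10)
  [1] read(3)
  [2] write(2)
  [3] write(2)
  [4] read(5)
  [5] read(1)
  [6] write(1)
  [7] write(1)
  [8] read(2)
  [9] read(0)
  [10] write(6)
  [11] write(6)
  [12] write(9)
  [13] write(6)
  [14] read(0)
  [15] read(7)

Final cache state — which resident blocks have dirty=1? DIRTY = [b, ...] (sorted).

  0 | W B10 → L2 miss [D]
  1 | R B3 → L3 miss [-]
  2 | W B2 → L2 miss wb→B10 [D]
  3 | W B2 → L2 hit [D]
  4 | R B5 → L1 miss [-]
  5 | R B1 → L1 miss [-]
  6 | W B1 → L1 hit [D]
  7 | W B1 → L1 hit [D]
  8 | R B2 → L2 hit [D]
  9 | R B0 → L0 miss [-]
  10 | W B6 → L2 miss wb→B2 [D]
  11 | W B6 → L2 hit [D]
  12 | W B9 → L1 miss wb→B1 [D]
  13 | W B6 → L2 hit [D]
  14 | R B0 → L0 hit [-]
  15 | R B7 → L3 miss [-]

DIRTY = [6, 9]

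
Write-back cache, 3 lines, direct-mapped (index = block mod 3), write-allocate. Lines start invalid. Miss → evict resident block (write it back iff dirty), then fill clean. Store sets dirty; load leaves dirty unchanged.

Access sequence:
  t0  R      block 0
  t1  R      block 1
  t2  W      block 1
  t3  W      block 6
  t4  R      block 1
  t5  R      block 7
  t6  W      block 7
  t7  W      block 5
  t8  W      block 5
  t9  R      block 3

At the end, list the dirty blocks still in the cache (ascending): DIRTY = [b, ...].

0: R B0 → L0 miss [-]
1: R B1 → L1 miss [-]
2: W B1 → L1 hit [D]
3: W B6 → L0 miss [D]
4: R B1 → L1 hit [D]
5: R B7 → L1 miss wb→B1 [-]
6: W B7 → L1 hit [D]
7: W B5 → L2 miss [D]
8: W B5 → L2 hit [D]
9: R B3 → L0 miss wb→B6 [-]

DIRTY = [5, 7]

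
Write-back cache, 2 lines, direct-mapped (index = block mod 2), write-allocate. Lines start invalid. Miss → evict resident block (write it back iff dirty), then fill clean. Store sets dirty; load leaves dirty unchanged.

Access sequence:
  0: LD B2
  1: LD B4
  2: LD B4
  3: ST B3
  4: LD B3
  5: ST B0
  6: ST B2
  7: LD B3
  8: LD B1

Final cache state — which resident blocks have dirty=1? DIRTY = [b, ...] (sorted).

  0 | R B2 → L0 miss [-]
  1 | R B4 → L0 miss [-]
  2 | R B4 → L0 hit [-]
  3 | W B3 → L1 miss [D]
  4 | R B3 → L1 hit [D]
  5 | W B0 → L0 miss [D]
  6 | W B2 → L0 miss wb→B0 [D]
  7 | R B3 → L1 hit [D]
  8 | R B1 → L1 miss wb→B3 [-]

DIRTY = [2]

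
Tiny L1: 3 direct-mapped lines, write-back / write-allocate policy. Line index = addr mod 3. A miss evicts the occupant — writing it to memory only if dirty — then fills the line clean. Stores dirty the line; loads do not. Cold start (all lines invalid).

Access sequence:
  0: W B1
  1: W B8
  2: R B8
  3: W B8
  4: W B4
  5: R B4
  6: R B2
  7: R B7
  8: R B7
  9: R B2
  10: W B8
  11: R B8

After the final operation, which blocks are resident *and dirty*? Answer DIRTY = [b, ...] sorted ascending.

0: W B1 → L1 miss [D]
1: W B8 → L2 miss [D]
2: R B8 → L2 hit [D]
3: W B8 → L2 hit [D]
4: W B4 → L1 miss wb→B1 [D]
5: R B4 → L1 hit [D]
6: R B2 → L2 miss wb→B8 [-]
7: R B7 → L1 miss wb→B4 [-]
8: R B7 → L1 hit [-]
9: R B2 → L2 hit [-]
10: W B8 → L2 miss [D]
11: R B8 → L2 hit [D]

DIRTY = [8]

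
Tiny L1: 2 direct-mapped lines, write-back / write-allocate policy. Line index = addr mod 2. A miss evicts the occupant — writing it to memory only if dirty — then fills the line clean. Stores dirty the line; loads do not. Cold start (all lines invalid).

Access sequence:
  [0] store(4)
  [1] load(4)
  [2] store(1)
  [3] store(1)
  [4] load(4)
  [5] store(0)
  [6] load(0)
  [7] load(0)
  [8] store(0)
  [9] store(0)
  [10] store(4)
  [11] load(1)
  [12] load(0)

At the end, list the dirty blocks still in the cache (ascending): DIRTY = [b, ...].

0: W B4 → L0 miss [D]
1: R B4 → L0 hit [D]
2: W B1 → L1 miss [D]
3: W B1 → L1 hit [D]
4: R B4 → L0 hit [D]
5: W B0 → L0 miss wb→B4 [D]
6: R B0 → L0 hit [D]
7: R B0 → L0 hit [D]
8: W B0 → L0 hit [D]
9: W B0 → L0 hit [D]
10: W B4 → L0 miss wb→B0 [D]
11: R B1 → L1 hit [D]
12: R B0 → L0 miss wb→B4 [-]

DIRTY = [1]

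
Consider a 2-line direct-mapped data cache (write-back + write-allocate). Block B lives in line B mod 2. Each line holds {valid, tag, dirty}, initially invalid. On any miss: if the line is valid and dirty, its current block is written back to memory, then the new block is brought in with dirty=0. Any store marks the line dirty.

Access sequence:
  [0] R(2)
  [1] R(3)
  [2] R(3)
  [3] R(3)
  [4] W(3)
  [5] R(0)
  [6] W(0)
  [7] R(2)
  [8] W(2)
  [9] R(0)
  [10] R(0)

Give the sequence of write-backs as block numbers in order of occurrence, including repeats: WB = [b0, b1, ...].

0: R B2 -> L0 miss  d=-]
1: R B3 -> L1 miss  d=-]
2: R B3 -> L1 hit  d=-]
3: R B3 -> L1 hit  d=-]
4: W B3 -> L1 hit  d=D]
5: R B0 -> L0 miss  d=-]
6: W B0 -> L0 hit  d=D]
7: R B2 -> L0 miss wb->B0  d=-]
8: W B2 -> L0 hit  d=D]
9: R B0 -> L0 miss wb->B2  d=-]
10: R B0 -> L0 hit  d=-]

WB = [0, 2]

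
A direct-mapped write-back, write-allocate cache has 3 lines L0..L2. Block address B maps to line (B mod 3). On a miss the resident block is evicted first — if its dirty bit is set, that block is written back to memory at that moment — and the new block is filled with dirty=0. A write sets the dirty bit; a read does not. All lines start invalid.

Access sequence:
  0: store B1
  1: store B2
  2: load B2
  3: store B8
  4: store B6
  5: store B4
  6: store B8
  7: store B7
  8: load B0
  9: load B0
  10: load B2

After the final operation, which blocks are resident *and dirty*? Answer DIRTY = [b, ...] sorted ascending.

0: W B1 -> L1 miss  d=D]
1: W B2 -> L2 miss  d=D]
2: R B2 -> L2 hit  d=D]
3: W B8 -> L2 miss wb->B2  d=D]
4: W B6 -> L0 miss  d=D]
5: W B4 -> L1 miss wb->B1  d=D]
6: W B8 -> L2 hit  d=D]
7: W B7 -> L1 miss wb->B4  d=D]
8: R B0 -> L0 miss wb->B6  d=-]
9: R B0 -> L0 hit  d=-]
10: R B2 -> L2 miss wb->B8  d=-]

DIRTY = [7]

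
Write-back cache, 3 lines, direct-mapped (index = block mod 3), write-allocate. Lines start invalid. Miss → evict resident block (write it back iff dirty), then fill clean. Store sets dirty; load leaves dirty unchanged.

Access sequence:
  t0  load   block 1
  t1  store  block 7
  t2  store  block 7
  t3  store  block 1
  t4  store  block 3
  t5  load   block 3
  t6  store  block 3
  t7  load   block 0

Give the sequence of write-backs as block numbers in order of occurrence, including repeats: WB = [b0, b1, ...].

  0 | R B1 → L1 miss [-]
  1 | W B7 → L1 miss [D]
  2 | W B7 → L1 hit [D]
  3 | W B1 → L1 miss wb→B7 [D]
  4 | W B3 → L0 miss [D]
  5 | R B3 → L0 hit [D]
  6 | W B3 → L0 hit [D]
  7 | R B0 → L0 miss wb→B3 [-]

WB = [7, 3]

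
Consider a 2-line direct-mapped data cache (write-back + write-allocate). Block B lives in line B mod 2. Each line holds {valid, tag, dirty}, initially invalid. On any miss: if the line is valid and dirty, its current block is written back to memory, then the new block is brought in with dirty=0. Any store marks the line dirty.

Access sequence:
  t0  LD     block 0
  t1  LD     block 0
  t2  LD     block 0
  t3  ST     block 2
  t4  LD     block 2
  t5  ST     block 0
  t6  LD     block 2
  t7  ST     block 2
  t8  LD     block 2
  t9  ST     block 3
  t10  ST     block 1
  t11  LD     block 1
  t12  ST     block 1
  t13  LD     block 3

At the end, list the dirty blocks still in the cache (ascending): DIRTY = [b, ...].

DIRTY = [2]

  0 | R B0 → L0 miss [-]
  1 | R B0 → L0 hit [-]
  2 | R B0 → L0 hit [-]
  3 | W B2 → L0 miss [D]
  4 | R B2 → L0 hit [D]
  5 | W B0 → L0 miss wb→B2 [D]
  6 | R B2 → L0 miss wb→B0 [-]
  7 | W B2 → L0 hit [D]
  8 | R B2 → L0 hit [D]
  9 | W B3 → L1 miss [D]
  10 | W B1 → L1 miss wb→B3 [D]
  11 | R B1 → L1 hit [D]
  12 | W B1 → L1 hit [D]
  13 | R B3 → L1 miss wb→B1 [-]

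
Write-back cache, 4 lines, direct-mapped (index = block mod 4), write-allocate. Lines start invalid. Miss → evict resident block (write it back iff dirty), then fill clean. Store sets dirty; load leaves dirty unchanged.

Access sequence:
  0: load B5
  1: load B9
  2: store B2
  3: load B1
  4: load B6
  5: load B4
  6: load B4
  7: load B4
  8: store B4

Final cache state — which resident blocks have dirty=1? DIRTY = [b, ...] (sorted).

0: R B5 -> L1 miss  d=-]
1: R B9 -> L1 miss  d=-]
2: W B2 -> L2 miss  d=D]
3: R B1 -> L1 miss  d=-]
4: R B6 -> L2 miss wb->B2  d=-]
5: R B4 -> L0 miss  d=-]
6: R B4 -> L0 hit  d=-]
7: R B4 -> L0 hit  d=-]
8: W B4 -> L0 hit  d=D]

DIRTY = [4]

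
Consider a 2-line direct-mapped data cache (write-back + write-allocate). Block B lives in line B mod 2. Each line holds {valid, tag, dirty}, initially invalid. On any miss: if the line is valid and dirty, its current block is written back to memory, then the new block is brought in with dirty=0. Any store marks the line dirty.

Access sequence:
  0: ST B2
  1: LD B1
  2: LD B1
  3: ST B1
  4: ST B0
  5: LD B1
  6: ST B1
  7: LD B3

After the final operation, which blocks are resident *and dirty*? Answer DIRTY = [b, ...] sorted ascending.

0: W B2 -> L0 miss  d=D]
1: R B1 -> L1 miss  d=-]
2: R B1 -> L1 hit  d=-]
3: W B1 -> L1 hit  d=D]
4: W B0 -> L0 miss wb->B2  d=D]
5: R B1 -> L1 hit  d=D]
6: W B1 -> L1 hit  d=D]
7: R B3 -> L1 miss wb->B1  d=-]

DIRTY = [0]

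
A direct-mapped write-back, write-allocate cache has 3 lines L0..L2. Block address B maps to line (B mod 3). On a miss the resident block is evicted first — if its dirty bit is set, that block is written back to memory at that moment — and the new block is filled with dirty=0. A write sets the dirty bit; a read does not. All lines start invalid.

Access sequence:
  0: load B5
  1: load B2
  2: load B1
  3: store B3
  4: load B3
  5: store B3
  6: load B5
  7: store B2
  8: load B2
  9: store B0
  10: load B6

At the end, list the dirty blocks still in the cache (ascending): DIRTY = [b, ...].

0: R B5 → L2 miss [-]
1: R B2 → L2 miss [-]
2: R B1 → L1 miss [-]
3: W B3 → L0 miss [D]
4: R B3 → L0 hit [D]
5: W B3 → L0 hit [D]
6: R B5 → L2 miss [-]
7: W B2 → L2 miss [D]
8: R B2 → L2 hit [D]
9: W B0 → L0 miss wb→B3 [D]
10: R B6 → L0 miss wb→B0 [-]

DIRTY = [2]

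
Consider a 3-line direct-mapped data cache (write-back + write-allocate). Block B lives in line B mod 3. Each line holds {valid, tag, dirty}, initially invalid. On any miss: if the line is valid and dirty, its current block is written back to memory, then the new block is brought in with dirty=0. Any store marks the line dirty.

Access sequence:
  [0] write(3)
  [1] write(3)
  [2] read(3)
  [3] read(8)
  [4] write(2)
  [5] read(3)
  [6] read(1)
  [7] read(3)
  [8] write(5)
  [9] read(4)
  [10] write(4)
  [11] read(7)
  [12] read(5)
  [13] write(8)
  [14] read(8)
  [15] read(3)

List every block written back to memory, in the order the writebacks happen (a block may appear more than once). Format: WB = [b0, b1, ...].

WB = [2, 4, 5]

0: W B3 → L0 miss [D]
1: W B3 → L0 hit [D]
2: R B3 → L0 hit [D]
3: R B8 → L2 miss [-]
4: W B2 → L2 miss [D]
5: R B3 → L0 hit [D]
6: R B1 → L1 miss [-]
7: R B3 → L0 hit [D]
8: W B5 → L2 miss wb→B2 [D]
9: R B4 → L1 miss [-]
10: W B4 → L1 hit [D]
11: R B7 → L1 miss wb→B4 [-]
12: R B5 → L2 hit [D]
13: W B8 → L2 miss wb→B5 [D]
14: R B8 → L2 hit [D]
15: R B3 → L0 hit [D]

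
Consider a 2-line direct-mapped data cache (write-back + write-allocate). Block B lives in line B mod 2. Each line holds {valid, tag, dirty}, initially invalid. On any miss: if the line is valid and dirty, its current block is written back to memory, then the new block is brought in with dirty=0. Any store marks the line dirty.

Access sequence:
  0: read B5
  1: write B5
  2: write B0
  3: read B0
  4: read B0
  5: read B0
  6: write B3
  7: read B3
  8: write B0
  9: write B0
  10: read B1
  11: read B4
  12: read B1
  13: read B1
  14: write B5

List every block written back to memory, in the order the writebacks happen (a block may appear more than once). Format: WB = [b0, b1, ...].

  0 | R B5 → L1 miss [-]
  1 | W B5 → L1 hit [D]
  2 | W B0 → L0 miss [D]
  3 | R B0 → L0 hit [D]
  4 | R B0 → L0 hit [D]
  5 | R B0 → L0 hit [D]
  6 | W B3 → L1 miss wb→B5 [D]
  7 | R B3 → L1 hit [D]
  8 | W B0 → L0 hit [D]
  9 | W B0 → L0 hit [D]
  10 | R B1 → L1 miss wb→B3 [-]
  11 | R B4 → L0 miss wb→B0 [-]
  12 | R B1 → L1 hit [-]
  13 | R B1 → L1 hit [-]
  14 | W B5 → L1 miss [D]

WB = [5, 3, 0]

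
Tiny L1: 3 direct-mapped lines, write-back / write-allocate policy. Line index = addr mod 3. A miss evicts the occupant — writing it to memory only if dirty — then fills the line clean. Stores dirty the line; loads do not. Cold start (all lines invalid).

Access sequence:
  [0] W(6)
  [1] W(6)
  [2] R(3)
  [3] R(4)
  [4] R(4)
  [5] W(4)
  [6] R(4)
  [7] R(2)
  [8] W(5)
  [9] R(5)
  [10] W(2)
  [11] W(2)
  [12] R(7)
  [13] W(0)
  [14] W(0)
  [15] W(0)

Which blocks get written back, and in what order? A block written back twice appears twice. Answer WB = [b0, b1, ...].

WB = [6, 5, 4]

0: W B6 → L0 miss [D]
1: W B6 → L0 hit [D]
2: R B3 → L0 miss wb→B6 [-]
3: R B4 → L1 miss [-]
4: R B4 → L1 hit [-]
5: W B4 → L1 hit [D]
6: R B4 → L1 hit [D]
7: R B2 → L2 miss [-]
8: W B5 → L2 miss [D]
9: R B5 → L2 hit [D]
10: W B2 → L2 miss wb→B5 [D]
11: W B2 → L2 hit [D]
12: R B7 → L1 miss wb→B4 [-]
13: W B0 → L0 miss [D]
14: W B0 → L0 hit [D]
15: W B0 → L0 hit [D]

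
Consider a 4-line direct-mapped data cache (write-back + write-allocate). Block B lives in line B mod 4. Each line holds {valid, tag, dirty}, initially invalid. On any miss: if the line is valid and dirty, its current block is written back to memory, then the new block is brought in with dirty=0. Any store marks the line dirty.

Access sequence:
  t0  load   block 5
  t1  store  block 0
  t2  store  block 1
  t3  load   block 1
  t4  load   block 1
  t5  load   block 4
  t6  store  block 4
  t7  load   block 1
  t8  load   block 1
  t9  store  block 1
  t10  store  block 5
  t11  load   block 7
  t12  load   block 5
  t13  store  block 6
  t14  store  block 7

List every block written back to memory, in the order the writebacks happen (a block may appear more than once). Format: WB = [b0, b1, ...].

WB = [0, 1]

0: R B5 -> L1 miss  d=-]
1: W B0 -> L0 miss  d=D]
2: W B1 -> L1 miss  d=D]
3: R B1 -> L1 hit  d=D]
4: R B1 -> L1 hit  d=D]
5: R B4 -> L0 miss wb->B0  d=-]
6: W B4 -> L0 hit  d=D]
7: R B1 -> L1 hit  d=D]
8: R B1 -> L1 hit  d=D]
9: W B1 -> L1 hit  d=D]
10: W B5 -> L1 miss wb->B1  d=D]
11: R B7 -> L3 miss  d=-]
12: R B5 -> L1 hit  d=D]
13: W B6 -> L2 miss  d=D]
14: W B7 -> L3 hit  d=D]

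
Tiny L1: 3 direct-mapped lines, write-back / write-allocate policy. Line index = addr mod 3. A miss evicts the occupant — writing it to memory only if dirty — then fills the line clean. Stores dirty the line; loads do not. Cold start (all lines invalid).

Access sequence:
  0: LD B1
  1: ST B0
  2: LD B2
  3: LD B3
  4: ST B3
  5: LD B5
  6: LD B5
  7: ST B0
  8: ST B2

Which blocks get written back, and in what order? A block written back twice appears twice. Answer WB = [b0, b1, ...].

WB = [0, 3]

  0 | R B1 → L1 miss [-]
  1 | W B0 → L0 miss [D]
  2 | R B2 → L2 miss [-]
  3 | R B3 → L0 miss wb→B0 [-]
  4 | W B3 → L0 hit [D]
  5 | R B5 → L2 miss [-]
  6 | R B5 → L2 hit [-]
  7 | W B0 → L0 miss wb→B3 [D]
  8 | W B2 → L2 miss [D]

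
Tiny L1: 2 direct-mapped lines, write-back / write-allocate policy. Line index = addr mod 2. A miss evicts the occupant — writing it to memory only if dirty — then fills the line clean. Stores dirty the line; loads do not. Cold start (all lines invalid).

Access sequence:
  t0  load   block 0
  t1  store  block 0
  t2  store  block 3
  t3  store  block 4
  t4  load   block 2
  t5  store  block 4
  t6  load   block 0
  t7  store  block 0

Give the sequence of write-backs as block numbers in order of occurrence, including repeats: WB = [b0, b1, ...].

WB = [0, 4, 4]

0: R B0 → L0 miss [-]
1: W B0 → L0 hit [D]
2: W B3 → L1 miss [D]
3: W B4 → L0 miss wb→B0 [D]
4: R B2 → L0 miss wb→B4 [-]
5: W B4 → L0 miss [D]
6: R B0 → L0 miss wb→B4 [-]
7: W B0 → L0 hit [D]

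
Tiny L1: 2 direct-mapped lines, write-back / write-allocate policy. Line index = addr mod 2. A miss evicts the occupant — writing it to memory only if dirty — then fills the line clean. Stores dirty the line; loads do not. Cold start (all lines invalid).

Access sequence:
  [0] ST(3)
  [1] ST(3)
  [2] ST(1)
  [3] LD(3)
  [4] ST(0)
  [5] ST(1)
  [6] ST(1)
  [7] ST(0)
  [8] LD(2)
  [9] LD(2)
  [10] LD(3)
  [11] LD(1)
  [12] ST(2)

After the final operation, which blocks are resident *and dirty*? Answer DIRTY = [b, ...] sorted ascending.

  0 | W B3 → L1 miss [D]
  1 | W B3 → L1 hit [D]
  2 | W B1 → L1 miss wb→B3 [D]
  3 | R B3 → L1 miss wb→B1 [-]
  4 | W B0 → L0 miss [D]
  5 | W B1 → L1 miss [D]
  6 | W B1 → L1 hit [D]
  7 | W B0 → L0 hit [D]
  8 | R B2 → L0 miss wb→B0 [-]
  9 | R B2 → L0 hit [-]
  10 | R B3 → L1 miss wb→B1 [-]
  11 | R B1 → L1 miss [-]
  12 | W B2 → L0 hit [D]

DIRTY = [2]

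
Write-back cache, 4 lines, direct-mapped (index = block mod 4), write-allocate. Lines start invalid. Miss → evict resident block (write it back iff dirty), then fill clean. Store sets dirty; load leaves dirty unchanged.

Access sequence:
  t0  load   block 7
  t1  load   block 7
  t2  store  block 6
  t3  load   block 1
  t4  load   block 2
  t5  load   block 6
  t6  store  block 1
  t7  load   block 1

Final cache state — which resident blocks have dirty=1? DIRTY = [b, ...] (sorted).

  0 | R B7 → L3 miss [-]
  1 | R B7 → L3 hit [-]
  2 | W B6 → L2 miss [D]
  3 | R B1 → L1 miss [-]
  4 | R B2 → L2 miss wb→B6 [-]
  5 | R B6 → L2 miss [-]
  6 | W B1 → L1 hit [D]
  7 | R B1 → L1 hit [D]

DIRTY = [1]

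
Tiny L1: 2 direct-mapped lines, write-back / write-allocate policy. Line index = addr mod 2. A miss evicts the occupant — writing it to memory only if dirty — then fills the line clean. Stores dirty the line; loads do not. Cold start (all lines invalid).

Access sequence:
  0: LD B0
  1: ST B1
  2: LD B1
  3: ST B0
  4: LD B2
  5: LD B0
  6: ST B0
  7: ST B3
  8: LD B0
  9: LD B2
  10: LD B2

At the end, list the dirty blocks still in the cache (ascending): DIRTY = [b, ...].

0: R B0 → L0 miss [-]
1: W B1 → L1 miss [D]
2: R B1 → L1 hit [D]
3: W B0 → L0 hit [D]
4: R B2 → L0 miss wb→B0 [-]
5: R B0 → L0 miss [-]
6: W B0 → L0 hit [D]
7: W B3 → L1 miss wb→B1 [D]
8: R B0 → L0 hit [D]
9: R B2 → L0 miss wb→B0 [-]
10: R B2 → L0 hit [-]

DIRTY = [3]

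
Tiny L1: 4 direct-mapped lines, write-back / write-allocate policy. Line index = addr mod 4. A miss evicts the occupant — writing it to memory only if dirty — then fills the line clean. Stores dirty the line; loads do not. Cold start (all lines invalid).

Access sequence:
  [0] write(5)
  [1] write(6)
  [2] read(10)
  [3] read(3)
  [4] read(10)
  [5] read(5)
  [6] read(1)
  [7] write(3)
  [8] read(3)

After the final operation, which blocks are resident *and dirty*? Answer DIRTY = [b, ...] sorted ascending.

0: W B5 -> L1 miss  d=D]
1: W B6 -> L2 miss  d=D]
2: R B10 -> L2 miss wb->B6  d=-]
3: R B3 -> L3 miss  d=-]
4: R B10 -> L2 hit  d=-]
5: R B5 -> L1 hit  d=D]
6: R B1 -> L1 miss wb->B5  d=-]
7: W B3 -> L3 hit  d=D]
8: R B3 -> L3 hit  d=D]

DIRTY = [3]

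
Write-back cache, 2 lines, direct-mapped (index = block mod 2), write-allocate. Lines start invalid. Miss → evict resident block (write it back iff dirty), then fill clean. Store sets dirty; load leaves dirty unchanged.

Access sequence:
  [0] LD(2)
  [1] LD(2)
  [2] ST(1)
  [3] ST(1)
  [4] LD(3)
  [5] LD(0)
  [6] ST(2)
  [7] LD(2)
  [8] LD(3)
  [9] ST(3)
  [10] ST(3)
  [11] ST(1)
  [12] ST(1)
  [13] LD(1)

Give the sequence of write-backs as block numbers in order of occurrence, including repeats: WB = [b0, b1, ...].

  0 | R B2 → L0 miss [-]
  1 | R B2 → L0 hit [-]
  2 | W B1 → L1 miss [D]
  3 | W B1 → L1 hit [D]
  4 | R B3 → L1 miss wb→B1 [-]
  5 | R B0 → L0 miss [-]
  6 | W B2 → L0 miss [D]
  7 | R B2 → L0 hit [D]
  8 | R B3 → L1 hit [-]
  9 | W B3 → L1 hit [D]
  10 | W B3 → L1 hit [D]
  11 | W B1 → L1 miss wb→B3 [D]
  12 | W B1 → L1 hit [D]
  13 | R B1 → L1 hit [D]

WB = [1, 3]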